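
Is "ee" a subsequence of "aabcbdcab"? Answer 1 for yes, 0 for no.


Check if "ee" is a subsequence of "aabcbdcab"
Greedy scan:
  Position 0 ('a'): no match needed
  Position 1 ('a'): no match needed
  Position 2 ('b'): no match needed
  Position 3 ('c'): no match needed
  Position 4 ('b'): no match needed
  Position 5 ('d'): no match needed
  Position 6 ('c'): no match needed
  Position 7 ('a'): no match needed
  Position 8 ('b'): no match needed
Only matched 0/2 characters => not a subsequence

0


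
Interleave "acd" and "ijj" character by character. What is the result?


Interleaving "acd" and "ijj":
  Position 0: 'a' from first, 'i' from second => "ai"
  Position 1: 'c' from first, 'j' from second => "cj"
  Position 2: 'd' from first, 'j' from second => "dj"
Result: aicjdj

aicjdj


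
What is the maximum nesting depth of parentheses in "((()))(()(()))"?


Input: "((()))(()(()))"
Tracking depth:
  Position 0 '(': depth becomes 1
  Position 1 '(': depth becomes 2
  Position 2 '(': depth becomes 3
  Position 3 ')': depth becomes 2
  Position 4 ')': depth becomes 1
  Position 5 ')': depth becomes 0
  Position 6 '(': depth becomes 1
  Position 7 '(': depth becomes 2
  Position 8 ')': depth becomes 1
  Position 9 '(': depth becomes 2
  Position 10 '(': depth becomes 3
  Position 11 ')': depth becomes 2
  Position 12 ')': depth becomes 1
  Position 13 ')': depth becomes 0
Maximum depth reached: 3

3


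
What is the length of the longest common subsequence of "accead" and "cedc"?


LCS of "accead" and "cedc"
DP table:
           c    e    d    c
      0    0    0    0    0
  a   0    0    0    0    0
  c   0    1    1    1    1
  c   0    1    1    1    2
  e   0    1    2    2    2
  a   0    1    2    2    2
  d   0    1    2    3    3
LCS length = dp[6][4] = 3

3


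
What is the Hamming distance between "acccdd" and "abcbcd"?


Comparing "acccdd" and "abcbcd" position by position:
  Position 0: 'a' vs 'a' => same
  Position 1: 'c' vs 'b' => differ
  Position 2: 'c' vs 'c' => same
  Position 3: 'c' vs 'b' => differ
  Position 4: 'd' vs 'c' => differ
  Position 5: 'd' vs 'd' => same
Total differences (Hamming distance): 3

3


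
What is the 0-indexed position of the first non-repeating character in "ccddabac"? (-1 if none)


Input: ccddabac
Character frequencies:
  'a': 2
  'b': 1
  'c': 3
  'd': 2
Scanning left to right for freq == 1:
  Position 0 ('c'): freq=3, skip
  Position 1 ('c'): freq=3, skip
  Position 2 ('d'): freq=2, skip
  Position 3 ('d'): freq=2, skip
  Position 4 ('a'): freq=2, skip
  Position 5 ('b'): unique! => answer = 5

5


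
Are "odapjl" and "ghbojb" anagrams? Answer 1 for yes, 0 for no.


Strings: "odapjl", "ghbojb"
Sorted first:  adjlop
Sorted second: bbghjo
Differ at position 0: 'a' vs 'b' => not anagrams

0


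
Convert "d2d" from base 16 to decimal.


Input: "d2d" in base 16
Positional expansion:
  Digit 'd' (value 13) x 16^2 = 3328
  Digit '2' (value 2) x 16^1 = 32
  Digit 'd' (value 13) x 16^0 = 13
Sum = 3373

3373


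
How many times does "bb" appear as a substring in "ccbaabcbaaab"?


Searching for "bb" in "ccbaabcbaaab"
Scanning each position:
  Position 0: "cc" => no
  Position 1: "cb" => no
  Position 2: "ba" => no
  Position 3: "aa" => no
  Position 4: "ab" => no
  Position 5: "bc" => no
  Position 6: "cb" => no
  Position 7: "ba" => no
  Position 8: "aa" => no
  Position 9: "aa" => no
  Position 10: "ab" => no
Total occurrences: 0

0


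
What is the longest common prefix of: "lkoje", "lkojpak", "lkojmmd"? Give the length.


Words: lkoje, lkojpak, lkojmmd
  Position 0: all 'l' => match
  Position 1: all 'k' => match
  Position 2: all 'o' => match
  Position 3: all 'j' => match
  Position 4: ('e', 'p', 'm') => mismatch, stop
LCP = "lkoj" (length 4)

4


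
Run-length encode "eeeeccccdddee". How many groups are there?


Input: eeeeccccdddee
Scanning for consecutive runs:
  Group 1: 'e' x 4 (positions 0-3)
  Group 2: 'c' x 4 (positions 4-7)
  Group 3: 'd' x 3 (positions 8-10)
  Group 4: 'e' x 2 (positions 11-12)
Total groups: 4

4


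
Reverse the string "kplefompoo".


Input: kplefompoo
Reading characters right to left:
  Position 9: 'o'
  Position 8: 'o'
  Position 7: 'p'
  Position 6: 'm'
  Position 5: 'o'
  Position 4: 'f'
  Position 3: 'e'
  Position 2: 'l'
  Position 1: 'p'
  Position 0: 'k'
Reversed: oopmofelpk

oopmofelpk


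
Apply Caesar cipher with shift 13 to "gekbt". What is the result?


Caesar cipher: shift "gekbt" by 13
  'g' (pos 6) + 13 = pos 19 = 't'
  'e' (pos 4) + 13 = pos 17 = 'r'
  'k' (pos 10) + 13 = pos 23 = 'x'
  'b' (pos 1) + 13 = pos 14 = 'o'
  't' (pos 19) + 13 = pos 6 = 'g'
Result: trxog

trxog


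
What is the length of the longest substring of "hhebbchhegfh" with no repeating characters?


Input: "hhebbchhegfh"
Sliding window (track last position of each char):
  Position 0 ('h'): window [0,0] length 1 -- new best
  Position 1 ('h'): repeat (last at 0), move window start to 1
  Position 1 ('h'): window [1,1] length 1
  Position 2 ('e'): window [1,2] length 2 -- new best
  Position 3 ('b'): window [1,3] length 3 -- new best
  Position 4 ('b'): repeat (last at 3), move window start to 4
  Position 4 ('b'): window [4,4] length 1
  Position 5 ('c'): window [4,5] length 2
  Position 6 ('h'): window [4,6] length 3
  Position 7 ('h'): repeat (last at 6), move window start to 7
  Position 7 ('h'): window [7,7] length 1
  Position 8 ('e'): window [7,8] length 2
  Position 9 ('g'): window [7,9] length 3
  Position 10 ('f'): window [7,10] length 4 -- new best
  Position 11 ('h'): repeat (last at 7), move window start to 8
  Position 11 ('h'): window [8,11] length 4
Longest substring with no repeats: "hegf" with length 4

4


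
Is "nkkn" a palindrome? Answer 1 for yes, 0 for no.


Input: nkkn
Reversed: nkkn
  Compare pos 0 ('n') with pos 3 ('n'): match
  Compare pos 1 ('k') with pos 2 ('k'): match
Result: palindrome

1


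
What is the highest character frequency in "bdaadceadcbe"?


Input: bdaadceadcbe
Character counts:
  'a': 3
  'b': 2
  'c': 2
  'd': 3
  'e': 2
Maximum frequency: 3

3


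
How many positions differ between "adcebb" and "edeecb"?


Comparing "adcebb" and "edeecb" position by position:
  Position 0: 'a' vs 'e' => DIFFER
  Position 1: 'd' vs 'd' => same
  Position 2: 'c' vs 'e' => DIFFER
  Position 3: 'e' vs 'e' => same
  Position 4: 'b' vs 'c' => DIFFER
  Position 5: 'b' vs 'b' => same
Positions that differ: 3

3


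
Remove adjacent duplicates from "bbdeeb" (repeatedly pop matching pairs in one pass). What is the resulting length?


Input: bbdeeb
Stack-based adjacent duplicate removal:
  Read 'b': push. Stack: b
  Read 'b': matches stack top 'b' => pop. Stack: (empty)
  Read 'd': push. Stack: d
  Read 'e': push. Stack: de
  Read 'e': matches stack top 'e' => pop. Stack: d
  Read 'b': push. Stack: db
Final stack: "db" (length 2)

2


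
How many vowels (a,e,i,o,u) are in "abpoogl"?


Input: abpoogl
Checking each character:
  'a' at position 0: vowel (running total: 1)
  'b' at position 1: consonant
  'p' at position 2: consonant
  'o' at position 3: vowel (running total: 2)
  'o' at position 4: vowel (running total: 3)
  'g' at position 5: consonant
  'l' at position 6: consonant
Total vowels: 3

3


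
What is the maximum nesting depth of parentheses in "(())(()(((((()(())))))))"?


Input: "(())(()(((((()(())))))))"
Tracking depth:
  Position 0 '(': depth becomes 1
  Position 1 '(': depth becomes 2
  Position 2 ')': depth becomes 1
  Position 3 ')': depth becomes 0
  Position 4 '(': depth becomes 1
  Position 5 '(': depth becomes 2
  Position 6 ')': depth becomes 1
  Position 7 '(': depth becomes 2
  Position 8 '(': depth becomes 3
  Position 9 '(': depth becomes 4
  Position 10 '(': depth becomes 5
  Position 11 '(': depth becomes 6
  Position 12 '(': depth becomes 7
  Position 13 ')': depth becomes 6
  Position 14 '(': depth becomes 7
  Position 15 '(': depth becomes 8
  Position 16 ')': depth becomes 7
  Position 17 ')': depth becomes 6
  Position 18 ')': depth becomes 5
  Position 19 ')': depth becomes 4
  Position 20 ')': depth becomes 3
  Position 21 ')': depth becomes 2
  Position 22 ')': depth becomes 1
  Position 23 ')': depth becomes 0
Maximum depth reached: 8

8


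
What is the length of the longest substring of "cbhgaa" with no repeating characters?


Input: "cbhgaa"
Sliding window (track last position of each char):
  Position 0 ('c'): window [0,0] length 1 -- new best
  Position 1 ('b'): window [0,1] length 2 -- new best
  Position 2 ('h'): window [0,2] length 3 -- new best
  Position 3 ('g'): window [0,3] length 4 -- new best
  Position 4 ('a'): window [0,4] length 5 -- new best
  Position 5 ('a'): repeat (last at 4), move window start to 5
  Position 5 ('a'): window [5,5] length 1
Longest substring with no repeats: "cbhga" with length 5

5


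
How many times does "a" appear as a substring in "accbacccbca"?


Searching for "a" in "accbacccbca"
Scanning each position:
  Position 0: "a" => MATCH
  Position 1: "c" => no
  Position 2: "c" => no
  Position 3: "b" => no
  Position 4: "a" => MATCH
  Position 5: "c" => no
  Position 6: "c" => no
  Position 7: "c" => no
  Position 8: "b" => no
  Position 9: "c" => no
  Position 10: "a" => MATCH
Total occurrences: 3

3


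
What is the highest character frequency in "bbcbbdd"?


Input: bbcbbdd
Character counts:
  'b': 4
  'c': 1
  'd': 2
Maximum frequency: 4

4


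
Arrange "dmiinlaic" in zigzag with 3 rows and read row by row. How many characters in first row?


Zigzag "dmiinlaic" into 3 rows:
Placing characters:
  'd' => row 0
  'm' => row 1
  'i' => row 2
  'i' => row 1
  'n' => row 0
  'l' => row 1
  'a' => row 2
  'i' => row 1
  'c' => row 0
Rows:
  Row 0: "dnc"
  Row 1: "mili"
  Row 2: "ia"
First row length: 3

3


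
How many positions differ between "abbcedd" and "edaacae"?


Comparing "abbcedd" and "edaacae" position by position:
  Position 0: 'a' vs 'e' => DIFFER
  Position 1: 'b' vs 'd' => DIFFER
  Position 2: 'b' vs 'a' => DIFFER
  Position 3: 'c' vs 'a' => DIFFER
  Position 4: 'e' vs 'c' => DIFFER
  Position 5: 'd' vs 'a' => DIFFER
  Position 6: 'd' vs 'e' => DIFFER
Positions that differ: 7

7


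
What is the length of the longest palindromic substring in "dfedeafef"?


Input: "dfedeafef"
Checking substrings for palindromes:
  [2:5] "ede" (len 3) => palindrome
  [6:9] "fef" (len 3) => palindrome
Longest palindromic substring: "ede" with length 3

3


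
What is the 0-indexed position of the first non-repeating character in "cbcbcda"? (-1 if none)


Input: cbcbcda
Character frequencies:
  'a': 1
  'b': 2
  'c': 3
  'd': 1
Scanning left to right for freq == 1:
  Position 0 ('c'): freq=3, skip
  Position 1 ('b'): freq=2, skip
  Position 2 ('c'): freq=3, skip
  Position 3 ('b'): freq=2, skip
  Position 4 ('c'): freq=3, skip
  Position 5 ('d'): unique! => answer = 5

5


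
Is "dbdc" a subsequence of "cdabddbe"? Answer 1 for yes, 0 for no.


Check if "dbdc" is a subsequence of "cdabddbe"
Greedy scan:
  Position 0 ('c'): no match needed
  Position 1 ('d'): matches sub[0] = 'd'
  Position 2 ('a'): no match needed
  Position 3 ('b'): matches sub[1] = 'b'
  Position 4 ('d'): matches sub[2] = 'd'
  Position 5 ('d'): no match needed
  Position 6 ('b'): no match needed
  Position 7 ('e'): no match needed
Only matched 3/4 characters => not a subsequence

0


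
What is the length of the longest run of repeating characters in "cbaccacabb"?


Input: "cbaccacabb"
Scanning for longest run:
  Position 1 ('b'): new char, reset run to 1
  Position 2 ('a'): new char, reset run to 1
  Position 3 ('c'): new char, reset run to 1
  Position 4 ('c'): continues run of 'c', length=2
  Position 5 ('a'): new char, reset run to 1
  Position 6 ('c'): new char, reset run to 1
  Position 7 ('a'): new char, reset run to 1
  Position 8 ('b'): new char, reset run to 1
  Position 9 ('b'): continues run of 'b', length=2
Longest run: 'c' with length 2

2


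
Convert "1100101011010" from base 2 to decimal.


Input: "1100101011010" in base 2
Positional expansion:
  Digit '1' (value 1) x 2^12 = 4096
  Digit '1' (value 1) x 2^11 = 2048
  Digit '0' (value 0) x 2^10 = 0
  Digit '0' (value 0) x 2^9 = 0
  Digit '1' (value 1) x 2^8 = 256
  Digit '0' (value 0) x 2^7 = 0
  Digit '1' (value 1) x 2^6 = 64
  Digit '0' (value 0) x 2^5 = 0
  Digit '1' (value 1) x 2^4 = 16
  Digit '1' (value 1) x 2^3 = 8
  Digit '0' (value 0) x 2^2 = 0
  Digit '1' (value 1) x 2^1 = 2
  Digit '0' (value 0) x 2^0 = 0
Sum = 6490

6490


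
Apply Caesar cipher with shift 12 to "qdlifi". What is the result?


Caesar cipher: shift "qdlifi" by 12
  'q' (pos 16) + 12 = pos 2 = 'c'
  'd' (pos 3) + 12 = pos 15 = 'p'
  'l' (pos 11) + 12 = pos 23 = 'x'
  'i' (pos 8) + 12 = pos 20 = 'u'
  'f' (pos 5) + 12 = pos 17 = 'r'
  'i' (pos 8) + 12 = pos 20 = 'u'
Result: cpxuru

cpxuru


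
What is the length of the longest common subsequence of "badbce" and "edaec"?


LCS of "badbce" and "edaec"
DP table:
           e    d    a    e    c
      0    0    0    0    0    0
  b   0    0    0    0    0    0
  a   0    0    0    1    1    1
  d   0    0    1    1    1    1
  b   0    0    1    1    1    1
  c   0    0    1    1    1    2
  e   0    1    1    1    2    2
LCS length = dp[6][5] = 2

2


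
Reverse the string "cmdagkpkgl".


Input: cmdagkpkgl
Reading characters right to left:
  Position 9: 'l'
  Position 8: 'g'
  Position 7: 'k'
  Position 6: 'p'
  Position 5: 'k'
  Position 4: 'g'
  Position 3: 'a'
  Position 2: 'd'
  Position 1: 'm'
  Position 0: 'c'
Reversed: lgkpkgadmc

lgkpkgadmc


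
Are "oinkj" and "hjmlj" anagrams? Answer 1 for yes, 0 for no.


Strings: "oinkj", "hjmlj"
Sorted first:  ijkno
Sorted second: hjjlm
Differ at position 0: 'i' vs 'h' => not anagrams

0


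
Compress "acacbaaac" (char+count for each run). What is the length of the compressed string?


Input: acacbaaac
Runs:
  'a' x 1 => "a1"
  'c' x 1 => "c1"
  'a' x 1 => "a1"
  'c' x 1 => "c1"
  'b' x 1 => "b1"
  'a' x 3 => "a3"
  'c' x 1 => "c1"
Compressed: "a1c1a1c1b1a3c1"
Compressed length: 14

14


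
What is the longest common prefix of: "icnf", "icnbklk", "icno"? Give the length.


Words: icnf, icnbklk, icno
  Position 0: all 'i' => match
  Position 1: all 'c' => match
  Position 2: all 'n' => match
  Position 3: ('f', 'b', 'o') => mismatch, stop
LCP = "icn" (length 3)

3


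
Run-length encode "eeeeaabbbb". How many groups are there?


Input: eeeeaabbbb
Scanning for consecutive runs:
  Group 1: 'e' x 4 (positions 0-3)
  Group 2: 'a' x 2 (positions 4-5)
  Group 3: 'b' x 4 (positions 6-9)
Total groups: 3

3


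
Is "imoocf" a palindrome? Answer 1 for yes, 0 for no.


Input: imoocf
Reversed: fcoomi
  Compare pos 0 ('i') with pos 5 ('f'): MISMATCH
  Compare pos 1 ('m') with pos 4 ('c'): MISMATCH
  Compare pos 2 ('o') with pos 3 ('o'): match
Result: not a palindrome

0


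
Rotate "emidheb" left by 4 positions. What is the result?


Input: "emidheb", rotate left by 4
First 4 characters: "emid"
Remaining characters: "heb"
Concatenate remaining + first: "heb" + "emid" = "hebemid"

hebemid


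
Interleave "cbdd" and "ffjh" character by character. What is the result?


Interleaving "cbdd" and "ffjh":
  Position 0: 'c' from first, 'f' from second => "cf"
  Position 1: 'b' from first, 'f' from second => "bf"
  Position 2: 'd' from first, 'j' from second => "dj"
  Position 3: 'd' from first, 'h' from second => "dh"
Result: cfbfdjdh

cfbfdjdh


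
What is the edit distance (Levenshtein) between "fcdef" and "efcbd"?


Computing edit distance: "fcdef" -> "efcbd"
DP table:
           e    f    c    b    d
      0    1    2    3    4    5
  f   1    1    1    2    3    4
  c   2    2    2    1    2    3
  d   3    3    3    2    2    2
  e   4    3    4    3    3    3
  f   5    4    3    4    4    4
Edit distance = dp[5][5] = 4

4


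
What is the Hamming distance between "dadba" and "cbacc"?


Comparing "dadba" and "cbacc" position by position:
  Position 0: 'd' vs 'c' => differ
  Position 1: 'a' vs 'b' => differ
  Position 2: 'd' vs 'a' => differ
  Position 3: 'b' vs 'c' => differ
  Position 4: 'a' vs 'c' => differ
Total differences (Hamming distance): 5

5


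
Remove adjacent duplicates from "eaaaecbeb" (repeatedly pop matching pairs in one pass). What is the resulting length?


Input: eaaaecbeb
Stack-based adjacent duplicate removal:
  Read 'e': push. Stack: e
  Read 'a': push. Stack: ea
  Read 'a': matches stack top 'a' => pop. Stack: e
  Read 'a': push. Stack: ea
  Read 'e': push. Stack: eae
  Read 'c': push. Stack: eaec
  Read 'b': push. Stack: eaecb
  Read 'e': push. Stack: eaecbe
  Read 'b': push. Stack: eaecbeb
Final stack: "eaecbeb" (length 7)

7


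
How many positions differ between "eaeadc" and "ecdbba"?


Comparing "eaeadc" and "ecdbba" position by position:
  Position 0: 'e' vs 'e' => same
  Position 1: 'a' vs 'c' => DIFFER
  Position 2: 'e' vs 'd' => DIFFER
  Position 3: 'a' vs 'b' => DIFFER
  Position 4: 'd' vs 'b' => DIFFER
  Position 5: 'c' vs 'a' => DIFFER
Positions that differ: 5

5


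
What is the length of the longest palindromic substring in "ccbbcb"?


Input: "ccbbcb"
Checking substrings for palindromes:
  [1:5] "cbbc" (len 4) => palindrome
  [3:6] "bcb" (len 3) => palindrome
  [0:2] "cc" (len 2) => palindrome
  [2:4] "bb" (len 2) => palindrome
Longest palindromic substring: "cbbc" with length 4

4


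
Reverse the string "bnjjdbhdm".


Input: bnjjdbhdm
Reading characters right to left:
  Position 8: 'm'
  Position 7: 'd'
  Position 6: 'h'
  Position 5: 'b'
  Position 4: 'd'
  Position 3: 'j'
  Position 2: 'j'
  Position 1: 'n'
  Position 0: 'b'
Reversed: mdhbdjjnb

mdhbdjjnb


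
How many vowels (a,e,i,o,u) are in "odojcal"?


Input: odojcal
Checking each character:
  'o' at position 0: vowel (running total: 1)
  'd' at position 1: consonant
  'o' at position 2: vowel (running total: 2)
  'j' at position 3: consonant
  'c' at position 4: consonant
  'a' at position 5: vowel (running total: 3)
  'l' at position 6: consonant
Total vowels: 3

3


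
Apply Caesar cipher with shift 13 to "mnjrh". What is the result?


Caesar cipher: shift "mnjrh" by 13
  'm' (pos 12) + 13 = pos 25 = 'z'
  'n' (pos 13) + 13 = pos 0 = 'a'
  'j' (pos 9) + 13 = pos 22 = 'w'
  'r' (pos 17) + 13 = pos 4 = 'e'
  'h' (pos 7) + 13 = pos 20 = 'u'
Result: zaweu

zaweu


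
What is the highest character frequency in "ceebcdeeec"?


Input: ceebcdeeec
Character counts:
  'b': 1
  'c': 3
  'd': 1
  'e': 5
Maximum frequency: 5

5


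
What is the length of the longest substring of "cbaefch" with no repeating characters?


Input: "cbaefch"
Sliding window (track last position of each char):
  Position 0 ('c'): window [0,0] length 1 -- new best
  Position 1 ('b'): window [0,1] length 2 -- new best
  Position 2 ('a'): window [0,2] length 3 -- new best
  Position 3 ('e'): window [0,3] length 4 -- new best
  Position 4 ('f'): window [0,4] length 5 -- new best
  Position 5 ('c'): repeat (last at 0), move window start to 1
  Position 5 ('c'): window [1,5] length 5
  Position 6 ('h'): window [1,6] length 6 -- new best
Longest substring with no repeats: "baefch" with length 6

6


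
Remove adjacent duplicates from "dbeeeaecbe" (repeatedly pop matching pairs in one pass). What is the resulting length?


Input: dbeeeaecbe
Stack-based adjacent duplicate removal:
  Read 'd': push. Stack: d
  Read 'b': push. Stack: db
  Read 'e': push. Stack: dbe
  Read 'e': matches stack top 'e' => pop. Stack: db
  Read 'e': push. Stack: dbe
  Read 'a': push. Stack: dbea
  Read 'e': push. Stack: dbeae
  Read 'c': push. Stack: dbeaec
  Read 'b': push. Stack: dbeaecb
  Read 'e': push. Stack: dbeaecbe
Final stack: "dbeaecbe" (length 8)

8


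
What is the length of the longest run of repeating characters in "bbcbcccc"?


Input: "bbcbcccc"
Scanning for longest run:
  Position 1 ('b'): continues run of 'b', length=2
  Position 2 ('c'): new char, reset run to 1
  Position 3 ('b'): new char, reset run to 1
  Position 4 ('c'): new char, reset run to 1
  Position 5 ('c'): continues run of 'c', length=2
  Position 6 ('c'): continues run of 'c', length=3
  Position 7 ('c'): continues run of 'c', length=4
Longest run: 'c' with length 4

4


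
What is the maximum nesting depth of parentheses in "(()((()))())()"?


Input: "(()((()))())()"
Tracking depth:
  Position 0 '(': depth becomes 1
  Position 1 '(': depth becomes 2
  Position 2 ')': depth becomes 1
  Position 3 '(': depth becomes 2
  Position 4 '(': depth becomes 3
  Position 5 '(': depth becomes 4
  Position 6 ')': depth becomes 3
  Position 7 ')': depth becomes 2
  Position 8 ')': depth becomes 1
  Position 9 '(': depth becomes 2
  Position 10 ')': depth becomes 1
  Position 11 ')': depth becomes 0
  Position 12 '(': depth becomes 1
  Position 13 ')': depth becomes 0
Maximum depth reached: 4

4


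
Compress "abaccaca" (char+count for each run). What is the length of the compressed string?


Input: abaccaca
Runs:
  'a' x 1 => "a1"
  'b' x 1 => "b1"
  'a' x 1 => "a1"
  'c' x 2 => "c2"
  'a' x 1 => "a1"
  'c' x 1 => "c1"
  'a' x 1 => "a1"
Compressed: "a1b1a1c2a1c1a1"
Compressed length: 14

14


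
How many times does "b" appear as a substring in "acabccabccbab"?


Searching for "b" in "acabccabccbab"
Scanning each position:
  Position 0: "a" => no
  Position 1: "c" => no
  Position 2: "a" => no
  Position 3: "b" => MATCH
  Position 4: "c" => no
  Position 5: "c" => no
  Position 6: "a" => no
  Position 7: "b" => MATCH
  Position 8: "c" => no
  Position 9: "c" => no
  Position 10: "b" => MATCH
  Position 11: "a" => no
  Position 12: "b" => MATCH
Total occurrences: 4

4


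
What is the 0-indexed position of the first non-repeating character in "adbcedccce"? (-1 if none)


Input: adbcedccce
Character frequencies:
  'a': 1
  'b': 1
  'c': 4
  'd': 2
  'e': 2
Scanning left to right for freq == 1:
  Position 0 ('a'): unique! => answer = 0

0


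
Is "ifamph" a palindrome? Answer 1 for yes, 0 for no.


Input: ifamph
Reversed: hpmafi
  Compare pos 0 ('i') with pos 5 ('h'): MISMATCH
  Compare pos 1 ('f') with pos 4 ('p'): MISMATCH
  Compare pos 2 ('a') with pos 3 ('m'): MISMATCH
Result: not a palindrome

0


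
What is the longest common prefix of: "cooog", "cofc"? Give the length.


Words: cooog, cofc
  Position 0: all 'c' => match
  Position 1: all 'o' => match
  Position 2: ('o', 'f') => mismatch, stop
LCP = "co" (length 2)

2


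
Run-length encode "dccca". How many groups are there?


Input: dccca
Scanning for consecutive runs:
  Group 1: 'd' x 1 (positions 0-0)
  Group 2: 'c' x 3 (positions 1-3)
  Group 3: 'a' x 1 (positions 4-4)
Total groups: 3

3


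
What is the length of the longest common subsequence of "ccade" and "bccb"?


LCS of "ccade" and "bccb"
DP table:
           b    c    c    b
      0    0    0    0    0
  c   0    0    1    1    1
  c   0    0    1    2    2
  a   0    0    1    2    2
  d   0    0    1    2    2
  e   0    0    1    2    2
LCS length = dp[5][4] = 2

2


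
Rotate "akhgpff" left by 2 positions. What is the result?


Input: "akhgpff", rotate left by 2
First 2 characters: "ak"
Remaining characters: "hgpff"
Concatenate remaining + first: "hgpff" + "ak" = "hgpffak"

hgpffak


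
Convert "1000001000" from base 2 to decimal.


Input: "1000001000" in base 2
Positional expansion:
  Digit '1' (value 1) x 2^9 = 512
  Digit '0' (value 0) x 2^8 = 0
  Digit '0' (value 0) x 2^7 = 0
  Digit '0' (value 0) x 2^6 = 0
  Digit '0' (value 0) x 2^5 = 0
  Digit '0' (value 0) x 2^4 = 0
  Digit '1' (value 1) x 2^3 = 8
  Digit '0' (value 0) x 2^2 = 0
  Digit '0' (value 0) x 2^1 = 0
  Digit '0' (value 0) x 2^0 = 0
Sum = 520

520


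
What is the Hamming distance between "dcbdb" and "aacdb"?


Comparing "dcbdb" and "aacdb" position by position:
  Position 0: 'd' vs 'a' => differ
  Position 1: 'c' vs 'a' => differ
  Position 2: 'b' vs 'c' => differ
  Position 3: 'd' vs 'd' => same
  Position 4: 'b' vs 'b' => same
Total differences (Hamming distance): 3

3


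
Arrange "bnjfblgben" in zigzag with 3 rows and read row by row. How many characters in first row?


Zigzag "bnjfblgben" into 3 rows:
Placing characters:
  'b' => row 0
  'n' => row 1
  'j' => row 2
  'f' => row 1
  'b' => row 0
  'l' => row 1
  'g' => row 2
  'b' => row 1
  'e' => row 0
  'n' => row 1
Rows:
  Row 0: "bbe"
  Row 1: "nflbn"
  Row 2: "jg"
First row length: 3

3


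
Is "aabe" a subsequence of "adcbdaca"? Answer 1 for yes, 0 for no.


Check if "aabe" is a subsequence of "adcbdaca"
Greedy scan:
  Position 0 ('a'): matches sub[0] = 'a'
  Position 1 ('d'): no match needed
  Position 2 ('c'): no match needed
  Position 3 ('b'): no match needed
  Position 4 ('d'): no match needed
  Position 5 ('a'): matches sub[1] = 'a'
  Position 6 ('c'): no match needed
  Position 7 ('a'): no match needed
Only matched 2/4 characters => not a subsequence

0


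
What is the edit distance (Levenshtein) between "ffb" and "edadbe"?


Computing edit distance: "ffb" -> "edadbe"
DP table:
           e    d    a    d    b    e
      0    1    2    3    4    5    6
  f   1    1    2    3    4    5    6
  f   2    2    2    3    4    5    6
  b   3    3    3    3    4    4    5
Edit distance = dp[3][6] = 5

5


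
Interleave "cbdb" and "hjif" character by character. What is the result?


Interleaving "cbdb" and "hjif":
  Position 0: 'c' from first, 'h' from second => "ch"
  Position 1: 'b' from first, 'j' from second => "bj"
  Position 2: 'd' from first, 'i' from second => "di"
  Position 3: 'b' from first, 'f' from second => "bf"
Result: chbjdibf

chbjdibf


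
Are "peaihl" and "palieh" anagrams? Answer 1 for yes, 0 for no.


Strings: "peaihl", "palieh"
Sorted first:  aehilp
Sorted second: aehilp
Sorted forms match => anagrams

1


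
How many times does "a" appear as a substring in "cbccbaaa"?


Searching for "a" in "cbccbaaa"
Scanning each position:
  Position 0: "c" => no
  Position 1: "b" => no
  Position 2: "c" => no
  Position 3: "c" => no
  Position 4: "b" => no
  Position 5: "a" => MATCH
  Position 6: "a" => MATCH
  Position 7: "a" => MATCH
Total occurrences: 3

3


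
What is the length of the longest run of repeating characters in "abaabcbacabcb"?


Input: "abaabcbacabcb"
Scanning for longest run:
  Position 1 ('b'): new char, reset run to 1
  Position 2 ('a'): new char, reset run to 1
  Position 3 ('a'): continues run of 'a', length=2
  Position 4 ('b'): new char, reset run to 1
  Position 5 ('c'): new char, reset run to 1
  Position 6 ('b'): new char, reset run to 1
  Position 7 ('a'): new char, reset run to 1
  Position 8 ('c'): new char, reset run to 1
  Position 9 ('a'): new char, reset run to 1
  Position 10 ('b'): new char, reset run to 1
  Position 11 ('c'): new char, reset run to 1
  Position 12 ('b'): new char, reset run to 1
Longest run: 'a' with length 2

2


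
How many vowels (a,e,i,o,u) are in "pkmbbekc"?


Input: pkmbbekc
Checking each character:
  'p' at position 0: consonant
  'k' at position 1: consonant
  'm' at position 2: consonant
  'b' at position 3: consonant
  'b' at position 4: consonant
  'e' at position 5: vowel (running total: 1)
  'k' at position 6: consonant
  'c' at position 7: consonant
Total vowels: 1

1


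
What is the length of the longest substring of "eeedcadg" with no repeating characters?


Input: "eeedcadg"
Sliding window (track last position of each char):
  Position 0 ('e'): window [0,0] length 1 -- new best
  Position 1 ('e'): repeat (last at 0), move window start to 1
  Position 1 ('e'): window [1,1] length 1
  Position 2 ('e'): repeat (last at 1), move window start to 2
  Position 2 ('e'): window [2,2] length 1
  Position 3 ('d'): window [2,3] length 2 -- new best
  Position 4 ('c'): window [2,4] length 3 -- new best
  Position 5 ('a'): window [2,5] length 4 -- new best
  Position 6 ('d'): repeat (last at 3), move window start to 4
  Position 6 ('d'): window [4,6] length 3
  Position 7 ('g'): window [4,7] length 4
Longest substring with no repeats: "edca" with length 4

4


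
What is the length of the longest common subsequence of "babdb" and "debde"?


LCS of "babdb" and "debde"
DP table:
           d    e    b    d    e
      0    0    0    0    0    0
  b   0    0    0    1    1    1
  a   0    0    0    1    1    1
  b   0    0    0    1    1    1
  d   0    1    1    1    2    2
  b   0    1    1    2    2    2
LCS length = dp[5][5] = 2

2


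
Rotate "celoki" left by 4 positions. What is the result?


Input: "celoki", rotate left by 4
First 4 characters: "celo"
Remaining characters: "ki"
Concatenate remaining + first: "ki" + "celo" = "kicelo"

kicelo


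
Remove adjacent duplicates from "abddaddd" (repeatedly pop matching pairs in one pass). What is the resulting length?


Input: abddaddd
Stack-based adjacent duplicate removal:
  Read 'a': push. Stack: a
  Read 'b': push. Stack: ab
  Read 'd': push. Stack: abd
  Read 'd': matches stack top 'd' => pop. Stack: ab
  Read 'a': push. Stack: aba
  Read 'd': push. Stack: abad
  Read 'd': matches stack top 'd' => pop. Stack: aba
  Read 'd': push. Stack: abad
Final stack: "abad" (length 4)

4


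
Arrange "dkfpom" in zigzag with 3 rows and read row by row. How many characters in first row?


Zigzag "dkfpom" into 3 rows:
Placing characters:
  'd' => row 0
  'k' => row 1
  'f' => row 2
  'p' => row 1
  'o' => row 0
  'm' => row 1
Rows:
  Row 0: "do"
  Row 1: "kpm"
  Row 2: "f"
First row length: 2

2


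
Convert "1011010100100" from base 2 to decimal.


Input: "1011010100100" in base 2
Positional expansion:
  Digit '1' (value 1) x 2^12 = 4096
  Digit '0' (value 0) x 2^11 = 0
  Digit '1' (value 1) x 2^10 = 1024
  Digit '1' (value 1) x 2^9 = 512
  Digit '0' (value 0) x 2^8 = 0
  Digit '1' (value 1) x 2^7 = 128
  Digit '0' (value 0) x 2^6 = 0
  Digit '1' (value 1) x 2^5 = 32
  Digit '0' (value 0) x 2^4 = 0
  Digit '0' (value 0) x 2^3 = 0
  Digit '1' (value 1) x 2^2 = 4
  Digit '0' (value 0) x 2^1 = 0
  Digit '0' (value 0) x 2^0 = 0
Sum = 5796

5796


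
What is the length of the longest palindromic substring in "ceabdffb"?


Input: "ceabdffb"
Checking substrings for palindromes:
  [5:7] "ff" (len 2) => palindrome
Longest palindromic substring: "ff" with length 2

2


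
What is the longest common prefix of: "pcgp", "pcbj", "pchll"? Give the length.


Words: pcgp, pcbj, pchll
  Position 0: all 'p' => match
  Position 1: all 'c' => match
  Position 2: ('g', 'b', 'h') => mismatch, stop
LCP = "pc" (length 2)

2


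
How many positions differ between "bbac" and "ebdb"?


Comparing "bbac" and "ebdb" position by position:
  Position 0: 'b' vs 'e' => DIFFER
  Position 1: 'b' vs 'b' => same
  Position 2: 'a' vs 'd' => DIFFER
  Position 3: 'c' vs 'b' => DIFFER
Positions that differ: 3

3


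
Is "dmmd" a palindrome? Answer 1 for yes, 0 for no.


Input: dmmd
Reversed: dmmd
  Compare pos 0 ('d') with pos 3 ('d'): match
  Compare pos 1 ('m') with pos 2 ('m'): match
Result: palindrome

1


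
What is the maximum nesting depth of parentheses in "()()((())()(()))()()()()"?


Input: "()()((())()(()))()()()()"
Tracking depth:
  Position 0 '(': depth becomes 1
  Position 1 ')': depth becomes 0
  Position 2 '(': depth becomes 1
  Position 3 ')': depth becomes 0
  Position 4 '(': depth becomes 1
  Position 5 '(': depth becomes 2
  Position 6 '(': depth becomes 3
  Position 7 ')': depth becomes 2
  Position 8 ')': depth becomes 1
  Position 9 '(': depth becomes 2
  Position 10 ')': depth becomes 1
  Position 11 '(': depth becomes 2
  Position 12 '(': depth becomes 3
  Position 13 ')': depth becomes 2
  Position 14 ')': depth becomes 1
  Position 15 ')': depth becomes 0
  Position 16 '(': depth becomes 1
  Position 17 ')': depth becomes 0
  Position 18 '(': depth becomes 1
  Position 19 ')': depth becomes 0
  Position 20 '(': depth becomes 1
  Position 21 ')': depth becomes 0
  Position 22 '(': depth becomes 1
  Position 23 ')': depth becomes 0
Maximum depth reached: 3

3


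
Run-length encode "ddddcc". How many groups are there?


Input: ddddcc
Scanning for consecutive runs:
  Group 1: 'd' x 4 (positions 0-3)
  Group 2: 'c' x 2 (positions 4-5)
Total groups: 2

2


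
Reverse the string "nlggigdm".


Input: nlggigdm
Reading characters right to left:
  Position 7: 'm'
  Position 6: 'd'
  Position 5: 'g'
  Position 4: 'i'
  Position 3: 'g'
  Position 2: 'g'
  Position 1: 'l'
  Position 0: 'n'
Reversed: mdgiggln

mdgiggln


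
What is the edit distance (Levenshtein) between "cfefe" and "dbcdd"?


Computing edit distance: "cfefe" -> "dbcdd"
DP table:
           d    b    c    d    d
      0    1    2    3    4    5
  c   1    1    2    2    3    4
  f   2    2    2    3    3    4
  e   3    3    3    3    4    4
  f   4    4    4    4    4    5
  e   5    5    5    5    5    5
Edit distance = dp[5][5] = 5

5


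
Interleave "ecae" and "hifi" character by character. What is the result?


Interleaving "ecae" and "hifi":
  Position 0: 'e' from first, 'h' from second => "eh"
  Position 1: 'c' from first, 'i' from second => "ci"
  Position 2: 'a' from first, 'f' from second => "af"
  Position 3: 'e' from first, 'i' from second => "ei"
Result: ehciafei

ehciafei


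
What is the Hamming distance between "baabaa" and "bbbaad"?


Comparing "baabaa" and "bbbaad" position by position:
  Position 0: 'b' vs 'b' => same
  Position 1: 'a' vs 'b' => differ
  Position 2: 'a' vs 'b' => differ
  Position 3: 'b' vs 'a' => differ
  Position 4: 'a' vs 'a' => same
  Position 5: 'a' vs 'd' => differ
Total differences (Hamming distance): 4

4


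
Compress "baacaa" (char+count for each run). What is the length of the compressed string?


Input: baacaa
Runs:
  'b' x 1 => "b1"
  'a' x 2 => "a2"
  'c' x 1 => "c1"
  'a' x 2 => "a2"
Compressed: "b1a2c1a2"
Compressed length: 8

8


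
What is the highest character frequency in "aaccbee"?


Input: aaccbee
Character counts:
  'a': 2
  'b': 1
  'c': 2
  'e': 2
Maximum frequency: 2

2


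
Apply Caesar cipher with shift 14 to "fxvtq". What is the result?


Caesar cipher: shift "fxvtq" by 14
  'f' (pos 5) + 14 = pos 19 = 't'
  'x' (pos 23) + 14 = pos 11 = 'l'
  'v' (pos 21) + 14 = pos 9 = 'j'
  't' (pos 19) + 14 = pos 7 = 'h'
  'q' (pos 16) + 14 = pos 4 = 'e'
Result: tljhe

tljhe


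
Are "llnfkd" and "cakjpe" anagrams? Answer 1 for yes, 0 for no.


Strings: "llnfkd", "cakjpe"
Sorted first:  dfklln
Sorted second: acejkp
Differ at position 0: 'd' vs 'a' => not anagrams

0


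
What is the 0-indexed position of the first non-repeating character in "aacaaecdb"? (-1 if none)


Input: aacaaecdb
Character frequencies:
  'a': 4
  'b': 1
  'c': 2
  'd': 1
  'e': 1
Scanning left to right for freq == 1:
  Position 0 ('a'): freq=4, skip
  Position 1 ('a'): freq=4, skip
  Position 2 ('c'): freq=2, skip
  Position 3 ('a'): freq=4, skip
  Position 4 ('a'): freq=4, skip
  Position 5 ('e'): unique! => answer = 5

5


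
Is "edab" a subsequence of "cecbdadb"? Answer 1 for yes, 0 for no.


Check if "edab" is a subsequence of "cecbdadb"
Greedy scan:
  Position 0 ('c'): no match needed
  Position 1 ('e'): matches sub[0] = 'e'
  Position 2 ('c'): no match needed
  Position 3 ('b'): no match needed
  Position 4 ('d'): matches sub[1] = 'd'
  Position 5 ('a'): matches sub[2] = 'a'
  Position 6 ('d'): no match needed
  Position 7 ('b'): matches sub[3] = 'b'
All 4 characters matched => is a subsequence

1


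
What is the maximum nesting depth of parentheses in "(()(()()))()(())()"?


Input: "(()(()()))()(())()"
Tracking depth:
  Position 0 '(': depth becomes 1
  Position 1 '(': depth becomes 2
  Position 2 ')': depth becomes 1
  Position 3 '(': depth becomes 2
  Position 4 '(': depth becomes 3
  Position 5 ')': depth becomes 2
  Position 6 '(': depth becomes 3
  Position 7 ')': depth becomes 2
  Position 8 ')': depth becomes 1
  Position 9 ')': depth becomes 0
  Position 10 '(': depth becomes 1
  Position 11 ')': depth becomes 0
  Position 12 '(': depth becomes 1
  Position 13 '(': depth becomes 2
  Position 14 ')': depth becomes 1
  Position 15 ')': depth becomes 0
  Position 16 '(': depth becomes 1
  Position 17 ')': depth becomes 0
Maximum depth reached: 3

3


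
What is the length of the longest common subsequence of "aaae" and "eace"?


LCS of "aaae" and "eace"
DP table:
           e    a    c    e
      0    0    0    0    0
  a   0    0    1    1    1
  a   0    0    1    1    1
  a   0    0    1    1    1
  e   0    1    1    1    2
LCS length = dp[4][4] = 2

2


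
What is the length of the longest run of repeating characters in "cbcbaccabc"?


Input: "cbcbaccabc"
Scanning for longest run:
  Position 1 ('b'): new char, reset run to 1
  Position 2 ('c'): new char, reset run to 1
  Position 3 ('b'): new char, reset run to 1
  Position 4 ('a'): new char, reset run to 1
  Position 5 ('c'): new char, reset run to 1
  Position 6 ('c'): continues run of 'c', length=2
  Position 7 ('a'): new char, reset run to 1
  Position 8 ('b'): new char, reset run to 1
  Position 9 ('c'): new char, reset run to 1
Longest run: 'c' with length 2

2


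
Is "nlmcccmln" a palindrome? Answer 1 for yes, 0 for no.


Input: nlmcccmln
Reversed: nlmcccmln
  Compare pos 0 ('n') with pos 8 ('n'): match
  Compare pos 1 ('l') with pos 7 ('l'): match
  Compare pos 2 ('m') with pos 6 ('m'): match
  Compare pos 3 ('c') with pos 5 ('c'): match
Result: palindrome

1


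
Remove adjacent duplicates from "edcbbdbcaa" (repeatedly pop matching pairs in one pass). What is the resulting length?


Input: edcbbdbcaa
Stack-based adjacent duplicate removal:
  Read 'e': push. Stack: e
  Read 'd': push. Stack: ed
  Read 'c': push. Stack: edc
  Read 'b': push. Stack: edcb
  Read 'b': matches stack top 'b' => pop. Stack: edc
  Read 'd': push. Stack: edcd
  Read 'b': push. Stack: edcdb
  Read 'c': push. Stack: edcdbc
  Read 'a': push. Stack: edcdbca
  Read 'a': matches stack top 'a' => pop. Stack: edcdbc
Final stack: "edcdbc" (length 6)

6


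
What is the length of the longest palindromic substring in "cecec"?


Input: "cecec"
Checking substrings for palindromes:
  [0:5] "cecec" (len 5) => palindrome
  [0:3] "cec" (len 3) => palindrome
  [1:4] "ece" (len 3) => palindrome
  [2:5] "cec" (len 3) => palindrome
Longest palindromic substring: "cecec" with length 5

5


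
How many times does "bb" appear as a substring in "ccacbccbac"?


Searching for "bb" in "ccacbccbac"
Scanning each position:
  Position 0: "cc" => no
  Position 1: "ca" => no
  Position 2: "ac" => no
  Position 3: "cb" => no
  Position 4: "bc" => no
  Position 5: "cc" => no
  Position 6: "cb" => no
  Position 7: "ba" => no
  Position 8: "ac" => no
Total occurrences: 0

0


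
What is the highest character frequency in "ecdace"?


Input: ecdace
Character counts:
  'a': 1
  'c': 2
  'd': 1
  'e': 2
Maximum frequency: 2

2


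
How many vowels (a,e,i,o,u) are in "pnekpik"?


Input: pnekpik
Checking each character:
  'p' at position 0: consonant
  'n' at position 1: consonant
  'e' at position 2: vowel (running total: 1)
  'k' at position 3: consonant
  'p' at position 4: consonant
  'i' at position 5: vowel (running total: 2)
  'k' at position 6: consonant
Total vowels: 2

2


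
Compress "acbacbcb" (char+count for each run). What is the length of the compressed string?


Input: acbacbcb
Runs:
  'a' x 1 => "a1"
  'c' x 1 => "c1"
  'b' x 1 => "b1"
  'a' x 1 => "a1"
  'c' x 1 => "c1"
  'b' x 1 => "b1"
  'c' x 1 => "c1"
  'b' x 1 => "b1"
Compressed: "a1c1b1a1c1b1c1b1"
Compressed length: 16

16


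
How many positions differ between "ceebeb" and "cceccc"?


Comparing "ceebeb" and "cceccc" position by position:
  Position 0: 'c' vs 'c' => same
  Position 1: 'e' vs 'c' => DIFFER
  Position 2: 'e' vs 'e' => same
  Position 3: 'b' vs 'c' => DIFFER
  Position 4: 'e' vs 'c' => DIFFER
  Position 5: 'b' vs 'c' => DIFFER
Positions that differ: 4

4


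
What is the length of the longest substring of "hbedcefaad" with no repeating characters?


Input: "hbedcefaad"
Sliding window (track last position of each char):
  Position 0 ('h'): window [0,0] length 1 -- new best
  Position 1 ('b'): window [0,1] length 2 -- new best
  Position 2 ('e'): window [0,2] length 3 -- new best
  Position 3 ('d'): window [0,3] length 4 -- new best
  Position 4 ('c'): window [0,4] length 5 -- new best
  Position 5 ('e'): repeat (last at 2), move window start to 3
  Position 5 ('e'): window [3,5] length 3
  Position 6 ('f'): window [3,6] length 4
  Position 7 ('a'): window [3,7] length 5
  Position 8 ('a'): repeat (last at 7), move window start to 8
  Position 8 ('a'): window [8,8] length 1
  Position 9 ('d'): window [8,9] length 2
Longest substring with no repeats: "hbedc" with length 5

5
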